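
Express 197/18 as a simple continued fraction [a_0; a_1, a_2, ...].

[10; 1, 17]

Run the Euclidean algorithm on 197 and 18; the successive quotients are the partial quotients a_0, a_1, ... (each step inverts the fractional part left over by the previous one):
  197 = 10*18 + 17, so a_0 = 10.
  18 = 1*17 + 1, so a_1 = 1.
  17 = 17*1 + 0, so a_2 = 17.
The remainder reaches 0 after 3 divisions, so the expansion has 3 partial quotients, read off in order.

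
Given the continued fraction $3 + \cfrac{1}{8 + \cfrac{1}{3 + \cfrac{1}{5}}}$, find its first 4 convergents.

3/1, 25/8, 78/25, 415/133

Using the convergent recurrence p_i = a_i*p_{i-1} + p_{i-2}, q_i = a_i*q_{i-1} + q_{i-2} with p_{-2}=0, p_{-1}=1, q_{-2}=1, q_{-1}=0:
  i=0: a_0=3, p_0 = 3*1 + 0 = 3, q_0 = 3*0 + 1 = 1.
  i=1: a_1=8, p_1 = 8*3 + 1 = 25, q_1 = 8*1 + 0 = 8.
  i=2: a_2=3, p_2 = 3*25 + 3 = 78, q_2 = 3*8 + 1 = 25.
  i=3: a_3=5, p_3 = 5*78 + 25 = 415, q_3 = 5*25 + 8 = 133.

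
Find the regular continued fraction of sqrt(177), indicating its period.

[13; (3, 3, 2, 8, 2, 3, 3, 26)]

Write x_i = (sqrt(177) + m_i)/d_i with (m_0, d_0) = (0, 1). a_0 = floor(sqrt(177)) = 13, since 13^2 = 169 <= 177 < 196 = 14^2.
Iterate m_{i+1} = d_i*a_i - m_i, d_{i+1} = (177 - m_{i+1}^2)/d_i, a_{i+1} = floor((a_0 + m_{i+1})/d_{i+1}):
  m_1 = 1*13 - 0 = 13, d_1 = (177 - 13^2)/1 = 8/1 = 8, a_1 = floor((13 + 13)/8) = 3.
  m_2 = 8*3 - 13 = 11, d_2 = (177 - 11^2)/8 = 56/8 = 7, a_2 = floor((13 + 11)/7) = 3.
  m_3 = 7*3 - 11 = 10, d_3 = (177 - 10^2)/7 = 77/7 = 11, a_3 = floor((13 + 10)/11) = 2.
  m_4 = 11*2 - 10 = 12, d_4 = (177 - 12^2)/11 = 33/11 = 3, a_4 = floor((13 + 12)/3) = 8.
  m_5 = 3*8 - 12 = 12, d_5 = (177 - 12^2)/3 = 33/3 = 11, a_5 = floor((13 + 12)/11) = 2.
  m_6 = 11*2 - 12 = 10, d_6 = (177 - 10^2)/11 = 77/11 = 7, a_6 = floor((13 + 10)/7) = 3.
  m_7 = 7*3 - 10 = 11, d_7 = (177 - 11^2)/7 = 56/7 = 8, a_7 = floor((13 + 11)/8) = 3.
  m_8 = 8*3 - 11 = 13, d_8 = (177 - 13^2)/8 = 8/8 = 1, a_8 = floor((13 + 13)/1) = 26.
  m_9 = 1*26 - 13 = 13, d_9 = (177 - 13^2)/1 = 8/1 = 8: (m_9, d_9) = (m_1, d_1) = (13, 8), so from here the quotients repeat a_1, ..., a_8; the period length is 8.
Hence the expansion of sqrt(177) is a_0 = 13 followed by the repeating block 3, 3, 2, 8, 2, 3, 3, 26 (period 8).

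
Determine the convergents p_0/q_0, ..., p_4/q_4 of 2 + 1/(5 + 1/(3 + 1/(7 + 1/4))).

Using the convergent recurrence p_i = a_i*p_{i-1} + p_{i-2}, q_i = a_i*q_{i-1} + q_{i-2} with p_{-2}=0, p_{-1}=1, q_{-2}=1, q_{-1}=0:
  i=0: a_0=2, p_0 = 2*1 + 0 = 2, q_0 = 2*0 + 1 = 1.
  i=1: a_1=5, p_1 = 5*2 + 1 = 11, q_1 = 5*1 + 0 = 5.
  i=2: a_2=3, p_2 = 3*11 + 2 = 35, q_2 = 3*5 + 1 = 16.
  i=3: a_3=7, p_3 = 7*35 + 11 = 256, q_3 = 7*16 + 5 = 117.
  i=4: a_4=4, p_4 = 4*256 + 35 = 1059, q_4 = 4*117 + 16 = 484.

2/1, 11/5, 35/16, 256/117, 1059/484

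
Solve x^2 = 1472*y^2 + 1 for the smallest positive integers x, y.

(x, y) = (1151, 30)

First expand sqrt(1472) as a continued fraction. With x_i = (sqrt(1472) + m_i)/d_i and (m_0, d_0) = (0, 1): a_0 = floor(sqrt(1472)) = 38, since 38^2 = 1444 <= 1472 < 1521 = 39^2.
Iterate m_{i+1} = d_i*a_i - m_i, d_{i+1} = (1472 - m_{i+1}^2)/d_i, a_{i+1} = floor((a_0 + m_{i+1})/d_{i+1}):
  m_1 = 1*38 - 0 = 38, d_1 = (1472 - 38^2)/1 = 28/1 = 28, a_1 = floor((38 + 38)/28) = 2.
  m_2 = 28*2 - 38 = 18, d_2 = (1472 - 18^2)/28 = 1148/28 = 41, a_2 = floor((38 + 18)/41) = 1.
  m_3 = 41*1 - 18 = 23, d_3 = (1472 - 23^2)/41 = 943/41 = 23, a_3 = floor((38 + 23)/23) = 2.
  m_4 = 23*2 - 23 = 23, d_4 = (1472 - 23^2)/23 = 943/23 = 41, a_4 = floor((38 + 23)/41) = 1.
  m_5 = 41*1 - 23 = 18, d_5 = (1472 - 18^2)/41 = 1148/41 = 28, a_5 = floor((38 + 18)/28) = 2.
  m_6 = 28*2 - 18 = 38, d_6 = (1472 - 38^2)/28 = 28/28 = 1, a_6 = floor((38 + 38)/1) = 76.
  m_7 = 1*76 - 38 = 38, d_7 = (1472 - 38^2)/1 = 28/1 = 28: (m_7, d_7) = (m_1, d_1) = (38, 28), so from here the quotients repeat a_1, ..., a_6; the period length is 6.
So sqrt(1472) = [38; (2, 1, 2, 1, 2, 76)] with period length k = 6.
k is even, so the fundamental solution of x^2 - 1472y^2 = 1 is (p_{k-1}, q_{k-1}) = (p_5, q_5); compute convergents through index 5.
Convergents (p_i = a_i*p_{i-1} + p_{i-2}, q_i = a_i*q_{i-1} + q_{i-2} with p_{-2}=0, p_{-1}=1, q_{-2}=1, q_{-1}=0):
  i=0: a_0=38, p_0 = 38*1 + 0 = 38, q_0 = 38*0 + 1 = 1.
  i=1: a_1=2, p_1 = 2*38 + 1 = 77, q_1 = 2*1 + 0 = 2.
  i=2: a_2=1, p_2 = 1*77 + 38 = 115, q_2 = 1*2 + 1 = 3.
  i=3: a_3=2, p_3 = 2*115 + 77 = 307, q_3 = 2*3 + 2 = 8.
  i=4: a_4=1, p_4 = 1*307 + 115 = 422, q_4 = 1*8 + 3 = 11.
  i=5: a_5=2, p_5 = 2*422 + 307 = 1151, q_5 = 2*11 + 8 = 30.
Check: 1151^2 - 1472*30^2 = 1324801 - 1324800 = 1, so (x, y) = (1151, 30) solves the equation, and by the theorem it is the least positive solution.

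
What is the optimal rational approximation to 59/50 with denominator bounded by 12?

13/11

Expand x = 59/50 as a continued fraction with the Euclidean algorithm:
  59 = 1*50 + 9, so a_0 = 1.
  50 = 5*9 + 5, so a_1 = 5.
  9 = 1*5 + 4, so a_2 = 1.
  5 = 1*4 + 1, so a_3 = 1.
  4 = 4*1 + 0, so a_4 = 4.
so x = [1; 5, 1, 1, 4].
Convergents (p_i = a_i*p_{i-1} + p_{i-2}, q_i = a_i*q_{i-1} + q_{i-2} with p_{-2}=0, p_{-1}=1, q_{-2}=1, q_{-1}=0), until the denominator exceeds 12:
  i=0: a_0=1, p_0 = 1*1 + 0 = 1, q_0 = 1*0 + 1 = 1.
  i=1: a_1=5, p_1 = 5*1 + 1 = 6, q_1 = 5*1 + 0 = 5.
  i=2: a_2=1, p_2 = 1*6 + 1 = 7, q_2 = 1*5 + 1 = 6.
  i=3: a_3=1, p_3 = 1*7 + 6 = 13, q_3 = 1*6 + 5 = 11.
  i=4: a_4=4, p_4 = 4*13 + 7 = 59, q_4 = 4*11 + 6 = 50.
q_4 = 50 > 12, so the last convergent with denominator <= 12 is p_3/q_3 = 13/11.
The closest fraction with denominator <= 12 is either p_3/q_3 or the intermediate fraction (k*p_3 + p_2)/(k*q_3 + q_2) with the largest k >= 1 whose denominator stays <= 12; these approach x as k grows, and every other convergent or intermediate fraction in range is farther away.
Largest k: floor((12 - q_2)/q_3) = floor((12 - 6)/11) = 0.
Since k = 0, no intermediate fraction beyond p_3/q_3 has denominator <= 12, so the convergent 13/11 is the closest (its error is |59*11 - 13*50|/(50*11) = 1/550).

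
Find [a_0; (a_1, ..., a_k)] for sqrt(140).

[11; (1, 4, 1, 22)]

Write x_i = (sqrt(140) + m_i)/d_i with (m_0, d_0) = (0, 1). a_0 = floor(sqrt(140)) = 11, since 11^2 = 121 <= 140 < 144 = 12^2.
Iterate m_{i+1} = d_i*a_i - m_i, d_{i+1} = (140 - m_{i+1}^2)/d_i, a_{i+1} = floor((a_0 + m_{i+1})/d_{i+1}):
  m_1 = 1*11 - 0 = 11, d_1 = (140 - 11^2)/1 = 19/1 = 19, a_1 = floor((11 + 11)/19) = 1.
  m_2 = 19*1 - 11 = 8, d_2 = (140 - 8^2)/19 = 76/19 = 4, a_2 = floor((11 + 8)/4) = 4.
  m_3 = 4*4 - 8 = 8, d_3 = (140 - 8^2)/4 = 76/4 = 19, a_3 = floor((11 + 8)/19) = 1.
  m_4 = 19*1 - 8 = 11, d_4 = (140 - 11^2)/19 = 19/19 = 1, a_4 = floor((11 + 11)/1) = 22.
  m_5 = 1*22 - 11 = 11, d_5 = (140 - 11^2)/1 = 19/1 = 19: (m_5, d_5) = (m_1, d_1) = (11, 19), so from here the quotients repeat a_1, ..., a_4; the period length is 4.
Hence the expansion of sqrt(140) is a_0 = 11 followed by the repeating block 1, 4, 1, 22 (period 4).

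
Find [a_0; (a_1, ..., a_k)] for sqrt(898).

[29; (1, 28, 1, 58)]

Write x_i = (sqrt(898) + m_i)/d_i with (m_0, d_0) = (0, 1). a_0 = floor(sqrt(898)) = 29, since 29^2 = 841 <= 898 < 900 = 30^2.
Iterate m_{i+1} = d_i*a_i - m_i, d_{i+1} = (898 - m_{i+1}^2)/d_i, a_{i+1} = floor((a_0 + m_{i+1})/d_{i+1}):
  m_1 = 1*29 - 0 = 29, d_1 = (898 - 29^2)/1 = 57/1 = 57, a_1 = floor((29 + 29)/57) = 1.
  m_2 = 57*1 - 29 = 28, d_2 = (898 - 28^2)/57 = 114/57 = 2, a_2 = floor((29 + 28)/2) = 28.
  m_3 = 2*28 - 28 = 28, d_3 = (898 - 28^2)/2 = 114/2 = 57, a_3 = floor((29 + 28)/57) = 1.
  m_4 = 57*1 - 28 = 29, d_4 = (898 - 29^2)/57 = 57/57 = 1, a_4 = floor((29 + 29)/1) = 58.
  m_5 = 1*58 - 29 = 29, d_5 = (898 - 29^2)/1 = 57/1 = 57: (m_5, d_5) = (m_1, d_1) = (29, 57), so from here the quotients repeat a_1, ..., a_4; the period length is 4.
Hence the expansion of sqrt(898) is a_0 = 29 followed by the repeating block 1, 28, 1, 58 (period 4).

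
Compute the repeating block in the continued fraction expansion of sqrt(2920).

[54; (27, 108)]

Write x_i = (sqrt(2920) + m_i)/d_i with (m_0, d_0) = (0, 1). a_0 = floor(sqrt(2920)) = 54, since 54^2 = 2916 <= 2920 < 3025 = 55^2.
Iterate m_{i+1} = d_i*a_i - m_i, d_{i+1} = (2920 - m_{i+1}^2)/d_i, a_{i+1} = floor((a_0 + m_{i+1})/d_{i+1}):
  m_1 = 1*54 - 0 = 54, d_1 = (2920 - 54^2)/1 = 4/1 = 4, a_1 = floor((54 + 54)/4) = 27.
  m_2 = 4*27 - 54 = 54, d_2 = (2920 - 54^2)/4 = 4/4 = 1, a_2 = floor((54 + 54)/1) = 108.
  m_3 = 1*108 - 54 = 54, d_3 = (2920 - 54^2)/1 = 4/1 = 4: (m_3, d_3) = (m_1, d_1) = (54, 4), so from here the quotients repeat a_1, a_2; the period length is 2.
Hence the expansion of sqrt(2920) is a_0 = 54 followed by the repeating block 27, 108 (period 2).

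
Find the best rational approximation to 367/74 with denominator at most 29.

Expand x = 367/74 as a continued fraction with the Euclidean algorithm:
  367 = 4*74 + 71, so a_0 = 4.
  74 = 1*71 + 3, so a_1 = 1.
  71 = 23*3 + 2, so a_2 = 23.
  3 = 1*2 + 1, so a_3 = 1.
  2 = 2*1 + 0, so a_4 = 2.
so x = [4; 1, 23, 1, 2].
Convergents (p_i = a_i*p_{i-1} + p_{i-2}, q_i = a_i*q_{i-1} + q_{i-2} with p_{-2}=0, p_{-1}=1, q_{-2}=1, q_{-1}=0), until the denominator exceeds 29:
  i=0: a_0=4, p_0 = 4*1 + 0 = 4, q_0 = 4*0 + 1 = 1.
  i=1: a_1=1, p_1 = 1*4 + 1 = 5, q_1 = 1*1 + 0 = 1.
  i=2: a_2=23, p_2 = 23*5 + 4 = 119, q_2 = 23*1 + 1 = 24.
  i=3: a_3=1, p_3 = 1*119 + 5 = 124, q_3 = 1*24 + 1 = 25.
  i=4: a_4=2, p_4 = 2*124 + 119 = 367, q_4 = 2*25 + 24 = 74.
q_4 = 74 > 29, so the last convergent with denominator <= 29 is p_3/q_3 = 124/25.
The closest fraction with denominator <= 29 is either p_3/q_3 or the intermediate fraction (k*p_3 + p_2)/(k*q_3 + q_2) with the largest k >= 1 whose denominator stays <= 29; these approach x as k grows, and every other convergent or intermediate fraction in range is farther away.
Largest k: floor((29 - q_2)/q_3) = floor((29 - 24)/25) = 0.
Since k = 0, no intermediate fraction beyond p_3/q_3 has denominator <= 29, so the convergent 124/25 is the closest (its error is |367*25 - 124*74|/(74*25) = 1/1850).

124/25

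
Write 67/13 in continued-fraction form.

Run the Euclidean algorithm on 67 and 13; the successive quotients are the partial quotients a_0, a_1, ... (each step inverts the fractional part left over by the previous one):
  67 = 5*13 + 2, so a_0 = 5.
  13 = 6*2 + 1, so a_1 = 6.
  2 = 2*1 + 0, so a_2 = 2.
The remainder reaches 0 after 3 divisions, so the expansion has 3 partial quotients, read off in order.

[5; 6, 2]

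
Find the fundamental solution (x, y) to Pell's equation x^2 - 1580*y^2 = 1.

(x, y) = (159, 4)

First expand sqrt(1580) as a continued fraction. With x_i = (sqrt(1580) + m_i)/d_i and (m_0, d_0) = (0, 1): a_0 = floor(sqrt(1580)) = 39, since 39^2 = 1521 <= 1580 < 1600 = 40^2.
Iterate m_{i+1} = d_i*a_i - m_i, d_{i+1} = (1580 - m_{i+1}^2)/d_i, a_{i+1} = floor((a_0 + m_{i+1})/d_{i+1}):
  m_1 = 1*39 - 0 = 39, d_1 = (1580 - 39^2)/1 = 59/1 = 59, a_1 = floor((39 + 39)/59) = 1.
  m_2 = 59*1 - 39 = 20, d_2 = (1580 - 20^2)/59 = 1180/59 = 20, a_2 = floor((39 + 20)/20) = 2.
  m_3 = 20*2 - 20 = 20, d_3 = (1580 - 20^2)/20 = 1180/20 = 59, a_3 = floor((39 + 20)/59) = 1.
  m_4 = 59*1 - 20 = 39, d_4 = (1580 - 39^2)/59 = 59/59 = 1, a_4 = floor((39 + 39)/1) = 78.
  m_5 = 1*78 - 39 = 39, d_5 = (1580 - 39^2)/1 = 59/1 = 59: (m_5, d_5) = (m_1, d_1) = (39, 59), so from here the quotients repeat a_1, ..., a_4; the period length is 4.
So sqrt(1580) = [39; (1, 2, 1, 78)] with period length k = 4.
k is even, so the fundamental solution of x^2 - 1580y^2 = 1 is (p_{k-1}, q_{k-1}) = (p_3, q_3); compute convergents through index 3.
Convergents (p_i = a_i*p_{i-1} + p_{i-2}, q_i = a_i*q_{i-1} + q_{i-2} with p_{-2}=0, p_{-1}=1, q_{-2}=1, q_{-1}=0):
  i=0: a_0=39, p_0 = 39*1 + 0 = 39, q_0 = 39*0 + 1 = 1.
  i=1: a_1=1, p_1 = 1*39 + 1 = 40, q_1 = 1*1 + 0 = 1.
  i=2: a_2=2, p_2 = 2*40 + 39 = 119, q_2 = 2*1 + 1 = 3.
  i=3: a_3=1, p_3 = 1*119 + 40 = 159, q_3 = 1*3 + 1 = 4.
Check: 159^2 - 1580*4^2 = 25281 - 25280 = 1, so (x, y) = (159, 4) solves the equation, and by the theorem it is the least positive solution.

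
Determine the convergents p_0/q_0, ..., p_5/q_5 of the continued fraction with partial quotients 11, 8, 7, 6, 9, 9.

11/1, 89/8, 634/57, 3893/350, 35671/3207, 324932/29213

Using the convergent recurrence p_i = a_i*p_{i-1} + p_{i-2}, q_i = a_i*q_{i-1} + q_{i-2} with p_{-2}=0, p_{-1}=1, q_{-2}=1, q_{-1}=0:
  i=0: a_0=11, p_0 = 11*1 + 0 = 11, q_0 = 11*0 + 1 = 1.
  i=1: a_1=8, p_1 = 8*11 + 1 = 89, q_1 = 8*1 + 0 = 8.
  i=2: a_2=7, p_2 = 7*89 + 11 = 634, q_2 = 7*8 + 1 = 57.
  i=3: a_3=6, p_3 = 6*634 + 89 = 3893, q_3 = 6*57 + 8 = 350.
  i=4: a_4=9, p_4 = 9*3893 + 634 = 35671, q_4 = 9*350 + 57 = 3207.
  i=5: a_5=9, p_5 = 9*35671 + 3893 = 324932, q_5 = 9*3207 + 350 = 29213.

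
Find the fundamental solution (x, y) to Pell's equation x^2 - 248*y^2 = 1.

(x, y) = (63, 4)

First expand sqrt(248) as a continued fraction. With x_i = (sqrt(248) + m_i)/d_i and (m_0, d_0) = (0, 1): a_0 = floor(sqrt(248)) = 15, since 15^2 = 225 <= 248 < 256 = 16^2.
Iterate m_{i+1} = d_i*a_i - m_i, d_{i+1} = (248 - m_{i+1}^2)/d_i, a_{i+1} = floor((a_0 + m_{i+1})/d_{i+1}):
  m_1 = 1*15 - 0 = 15, d_1 = (248 - 15^2)/1 = 23/1 = 23, a_1 = floor((15 + 15)/23) = 1.
  m_2 = 23*1 - 15 = 8, d_2 = (248 - 8^2)/23 = 184/23 = 8, a_2 = floor((15 + 8)/8) = 2.
  m_3 = 8*2 - 8 = 8, d_3 = (248 - 8^2)/8 = 184/8 = 23, a_3 = floor((15 + 8)/23) = 1.
  m_4 = 23*1 - 8 = 15, d_4 = (248 - 15^2)/23 = 23/23 = 1, a_4 = floor((15 + 15)/1) = 30.
  m_5 = 1*30 - 15 = 15, d_5 = (248 - 15^2)/1 = 23/1 = 23: (m_5, d_5) = (m_1, d_1) = (15, 23), so from here the quotients repeat a_1, ..., a_4; the period length is 4.
So sqrt(248) = [15; (1, 2, 1, 30)] with period length k = 4.
k is even, so the fundamental solution of x^2 - 248y^2 = 1 is (p_{k-1}, q_{k-1}) = (p_3, q_3); compute convergents through index 3.
Convergents (p_i = a_i*p_{i-1} + p_{i-2}, q_i = a_i*q_{i-1} + q_{i-2} with p_{-2}=0, p_{-1}=1, q_{-2}=1, q_{-1}=0):
  i=0: a_0=15, p_0 = 15*1 + 0 = 15, q_0 = 15*0 + 1 = 1.
  i=1: a_1=1, p_1 = 1*15 + 1 = 16, q_1 = 1*1 + 0 = 1.
  i=2: a_2=2, p_2 = 2*16 + 15 = 47, q_2 = 2*1 + 1 = 3.
  i=3: a_3=1, p_3 = 1*47 + 16 = 63, q_3 = 1*3 + 1 = 4.
Check: 63^2 - 248*4^2 = 3969 - 3968 = 1, so (x, y) = (63, 4) solves the equation, and by the theorem it is the least positive solution.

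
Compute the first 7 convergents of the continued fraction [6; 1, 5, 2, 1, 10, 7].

Using the convergent recurrence p_i = a_i*p_{i-1} + p_{i-2}, q_i = a_i*q_{i-1} + q_{i-2} with p_{-2}=0, p_{-1}=1, q_{-2}=1, q_{-1}=0:
  i=0: a_0=6, p_0 = 6*1 + 0 = 6, q_0 = 6*0 + 1 = 1.
  i=1: a_1=1, p_1 = 1*6 + 1 = 7, q_1 = 1*1 + 0 = 1.
  i=2: a_2=5, p_2 = 5*7 + 6 = 41, q_2 = 5*1 + 1 = 6.
  i=3: a_3=2, p_3 = 2*41 + 7 = 89, q_3 = 2*6 + 1 = 13.
  i=4: a_4=1, p_4 = 1*89 + 41 = 130, q_4 = 1*13 + 6 = 19.
  i=5: a_5=10, p_5 = 10*130 + 89 = 1389, q_5 = 10*19 + 13 = 203.
  i=6: a_6=7, p_6 = 7*1389 + 130 = 9853, q_6 = 7*203 + 19 = 1440.

6/1, 7/1, 41/6, 89/13, 130/19, 1389/203, 9853/1440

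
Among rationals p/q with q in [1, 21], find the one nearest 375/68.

Expand x = 375/68 as a continued fraction with the Euclidean algorithm:
  375 = 5*68 + 35, so a_0 = 5.
  68 = 1*35 + 33, so a_1 = 1.
  35 = 1*33 + 2, so a_2 = 1.
  33 = 16*2 + 1, so a_3 = 16.
  2 = 2*1 + 0, so a_4 = 2.
so x = [5; 1, 1, 16, 2].
Convergents (p_i = a_i*p_{i-1} + p_{i-2}, q_i = a_i*q_{i-1} + q_{i-2} with p_{-2}=0, p_{-1}=1, q_{-2}=1, q_{-1}=0), until the denominator exceeds 21:
  i=0: a_0=5, p_0 = 5*1 + 0 = 5, q_0 = 5*0 + 1 = 1.
  i=1: a_1=1, p_1 = 1*5 + 1 = 6, q_1 = 1*1 + 0 = 1.
  i=2: a_2=1, p_2 = 1*6 + 5 = 11, q_2 = 1*1 + 1 = 2.
  i=3: a_3=16, p_3 = 16*11 + 6 = 182, q_3 = 16*2 + 1 = 33.
q_3 = 33 > 21, so the last convergent with denominator <= 21 is p_2/q_2 = 11/2.
The closest fraction with denominator <= 21 is either p_2/q_2 or the intermediate fraction (k*p_2 + p_1)/(k*q_2 + q_1) with the largest k >= 1 whose denominator stays <= 21; these approach x as k grows, and every other convergent or intermediate fraction in range is farther away.
Largest k: floor((21 - q_1)/q_2) = floor((21 - 1)/2) = 10.
That gives (10*11 + 6)/(10*2 + 1) = 116/21.
Compare the errors: |x - 11/2| = |375*2 - 11*68|/(68*2) = 2/136, and |x - 116/21| = |375*21 - 116*68|/(68*21) = 13/1428.
Cross-multiplying, 13*136 = 1768 < 2856 = 2*1428, so 13/1428 is smaller: the intermediate fraction 116/21 is closer to x than 11/2.

116/21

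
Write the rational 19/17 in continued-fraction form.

Run the Euclidean algorithm on 19 and 17; the successive quotients are the partial quotients a_0, a_1, ... (each step inverts the fractional part left over by the previous one):
  19 = 1*17 + 2, so a_0 = 1.
  17 = 8*2 + 1, so a_1 = 8.
  2 = 2*1 + 0, so a_2 = 2.
The remainder reaches 0 after 3 divisions, so the expansion has 3 partial quotients, read off in order.

[1; 8, 2]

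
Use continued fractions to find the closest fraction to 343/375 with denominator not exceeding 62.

43/47

Expand x = 343/375 as a continued fraction with the Euclidean algorithm:
  343 = 0*375 + 343, so a_0 = 0.
  375 = 1*343 + 32, so a_1 = 1.
  343 = 10*32 + 23, so a_2 = 10.
  32 = 1*23 + 9, so a_3 = 1.
  23 = 2*9 + 5, so a_4 = 2.
  9 = 1*5 + 4, so a_5 = 1.
  5 = 1*4 + 1, so a_6 = 1.
  4 = 4*1 + 0, so a_7 = 4.
so x = [0; 1, 10, 1, 2, 1, 1, 4].
Convergents (p_i = a_i*p_{i-1} + p_{i-2}, q_i = a_i*q_{i-1} + q_{i-2} with p_{-2}=0, p_{-1}=1, q_{-2}=1, q_{-1}=0), until the denominator exceeds 62:
  i=0: a_0=0, p_0 = 0*1 + 0 = 0, q_0 = 0*0 + 1 = 1.
  i=1: a_1=1, p_1 = 1*0 + 1 = 1, q_1 = 1*1 + 0 = 1.
  i=2: a_2=10, p_2 = 10*1 + 0 = 10, q_2 = 10*1 + 1 = 11.
  i=3: a_3=1, p_3 = 1*10 + 1 = 11, q_3 = 1*11 + 1 = 12.
  i=4: a_4=2, p_4 = 2*11 + 10 = 32, q_4 = 2*12 + 11 = 35.
  i=5: a_5=1, p_5 = 1*32 + 11 = 43, q_5 = 1*35 + 12 = 47.
  i=6: a_6=1, p_6 = 1*43 + 32 = 75, q_6 = 1*47 + 35 = 82.
q_6 = 82 > 62, so the last convergent with denominator <= 62 is p_5/q_5 = 43/47.
The closest fraction with denominator <= 62 is either p_5/q_5 or the intermediate fraction (k*p_5 + p_4)/(k*q_5 + q_4) with the largest k >= 1 whose denominator stays <= 62; these approach x as k grows, and every other convergent or intermediate fraction in range is farther away.
Largest k: floor((62 - q_4)/q_5) = floor((62 - 35)/47) = 0.
Since k = 0, no intermediate fraction beyond p_5/q_5 has denominator <= 62, so the convergent 43/47 is the closest (its error is |343*47 - 43*375|/(375*47) = 4/17625).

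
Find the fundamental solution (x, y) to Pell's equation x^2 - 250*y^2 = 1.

(x, y) = (39480499, 2496966)

First expand sqrt(250) as a continued fraction. With x_i = (sqrt(250) + m_i)/d_i and (m_0, d_0) = (0, 1): a_0 = floor(sqrt(250)) = 15, since 15^2 = 225 <= 250 < 256 = 16^2.
Iterate m_{i+1} = d_i*a_i - m_i, d_{i+1} = (250 - m_{i+1}^2)/d_i, a_{i+1} = floor((a_0 + m_{i+1})/d_{i+1}):
  m_1 = 1*15 - 0 = 15, d_1 = (250 - 15^2)/1 = 25/1 = 25, a_1 = floor((15 + 15)/25) = 1.
  m_2 = 25*1 - 15 = 10, d_2 = (250 - 10^2)/25 = 150/25 = 6, a_2 = floor((15 + 10)/6) = 4.
  m_3 = 6*4 - 10 = 14, d_3 = (250 - 14^2)/6 = 54/6 = 9, a_3 = floor((15 + 14)/9) = 3.
  m_4 = 9*3 - 14 = 13, d_4 = (250 - 13^2)/9 = 81/9 = 9, a_4 = floor((15 + 13)/9) = 3.
  m_5 = 9*3 - 13 = 14, d_5 = (250 - 14^2)/9 = 54/9 = 6, a_5 = floor((15 + 14)/6) = 4.
  m_6 = 6*4 - 14 = 10, d_6 = (250 - 10^2)/6 = 150/6 = 25, a_6 = floor((15 + 10)/25) = 1.
  m_7 = 25*1 - 10 = 15, d_7 = (250 - 15^2)/25 = 25/25 = 1, a_7 = floor((15 + 15)/1) = 30.
  m_8 = 1*30 - 15 = 15, d_8 = (250 - 15^2)/1 = 25/1 = 25: (m_8, d_8) = (m_1, d_1) = (15, 25), so from here the quotients repeat a_1, ..., a_7; the period length is 7.
So sqrt(250) = [15; (1, 4, 3, 3, 4, 1, 30)] with period length k = 7.
k is odd, so (p_{k-1}, q_{k-1}) only solves x^2 - 250y^2 = -1 and the fundamental solution of x^2 - 250y^2 = 1 is (p_{2k-1}, q_{2k-1}) = (p_13, q_13); compute convergents through index 13, running through the period twice.
Convergents (p_i = a_i*p_{i-1} + p_{i-2}, q_i = a_i*q_{i-1} + q_{i-2} with p_{-2}=0, p_{-1}=1, q_{-2}=1, q_{-1}=0):
  i=0: a_0=15, p_0 = 15*1 + 0 = 15, q_0 = 15*0 + 1 = 1.
  i=1: a_1=1, p_1 = 1*15 + 1 = 16, q_1 = 1*1 + 0 = 1.
  i=2: a_2=4, p_2 = 4*16 + 15 = 79, q_2 = 4*1 + 1 = 5.
  i=3: a_3=3, p_3 = 3*79 + 16 = 253, q_3 = 3*5 + 1 = 16.
  i=4: a_4=3, p_4 = 3*253 + 79 = 838, q_4 = 3*16 + 5 = 53.
  i=5: a_5=4, p_5 = 4*838 + 253 = 3605, q_5 = 4*53 + 16 = 228.
  i=6: a_6=1, p_6 = 1*3605 + 838 = 4443, q_6 = 1*228 + 53 = 281.
  i=7: a_7=30, p_7 = 30*4443 + 3605 = 136895, q_7 = 30*281 + 228 = 8658.
  i=8: a_8=1, p_8 = 1*136895 + 4443 = 141338, q_8 = 1*8658 + 281 = 8939.
  i=9: a_9=4, p_9 = 4*141338 + 136895 = 702247, q_9 = 4*8939 + 8658 = 44414.
  i=10: a_10=3, p_10 = 3*702247 + 141338 = 2248079, q_10 = 3*44414 + 8939 = 142181.
  i=11: a_11=3, p_11 = 3*2248079 + 702247 = 7446484, q_11 = 3*142181 + 44414 = 470957.
  i=12: a_12=4, p_12 = 4*7446484 + 2248079 = 32034015, q_12 = 4*470957 + 142181 = 2026009.
  i=13: a_13=1, p_13 = 1*32034015 + 7446484 = 39480499, q_13 = 1*2026009 + 470957 = 2496966.
Indeed p_6^2 - 250*q_6^2 = 19740249 - 19740250 = -1, not +1.
Check: 39480499^2 - 250*2496966^2 = 1558709801289001 - 1558709801289000 = 1, so (x, y) = (39480499, 2496966) solves the equation, and by the theorem it is the least positive solution.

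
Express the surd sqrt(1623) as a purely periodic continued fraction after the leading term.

Write x_i = (sqrt(1623) + m_i)/d_i with (m_0, d_0) = (0, 1). a_0 = floor(sqrt(1623)) = 40, since 40^2 = 1600 <= 1623 < 1681 = 41^2.
Iterate m_{i+1} = d_i*a_i - m_i, d_{i+1} = (1623 - m_{i+1}^2)/d_i, a_{i+1} = floor((a_0 + m_{i+1})/d_{i+1}):
  m_1 = 1*40 - 0 = 40, d_1 = (1623 - 40^2)/1 = 23/1 = 23, a_1 = floor((40 + 40)/23) = 3.
  m_2 = 23*3 - 40 = 29, d_2 = (1623 - 29^2)/23 = 782/23 = 34, a_2 = floor((40 + 29)/34) = 2.
  m_3 = 34*2 - 29 = 39, d_3 = (1623 - 39^2)/34 = 102/34 = 3, a_3 = floor((40 + 39)/3) = 26.
  m_4 = 3*26 - 39 = 39, d_4 = (1623 - 39^2)/3 = 102/3 = 34, a_4 = floor((40 + 39)/34) = 2.
  m_5 = 34*2 - 39 = 29, d_5 = (1623 - 29^2)/34 = 782/34 = 23, a_5 = floor((40 + 29)/23) = 3.
  m_6 = 23*3 - 29 = 40, d_6 = (1623 - 40^2)/23 = 23/23 = 1, a_6 = floor((40 + 40)/1) = 80.
  m_7 = 1*80 - 40 = 40, d_7 = (1623 - 40^2)/1 = 23/1 = 23: (m_7, d_7) = (m_1, d_1) = (40, 23), so from here the quotients repeat a_1, ..., a_6; the period length is 6.
Hence the expansion of sqrt(1623) is a_0 = 40 followed by the repeating block 3, 2, 26, 2, 3, 80 (period 6).

[40; (3, 2, 26, 2, 3, 80)]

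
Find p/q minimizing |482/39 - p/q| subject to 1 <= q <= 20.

173/14

Expand x = 482/39 as a continued fraction with the Euclidean algorithm:
  482 = 12*39 + 14, so a_0 = 12.
  39 = 2*14 + 11, so a_1 = 2.
  14 = 1*11 + 3, so a_2 = 1.
  11 = 3*3 + 2, so a_3 = 3.
  3 = 1*2 + 1, so a_4 = 1.
  2 = 2*1 + 0, so a_5 = 2.
so x = [12; 2, 1, 3, 1, 2].
Convergents (p_i = a_i*p_{i-1} + p_{i-2}, q_i = a_i*q_{i-1} + q_{i-2} with p_{-2}=0, p_{-1}=1, q_{-2}=1, q_{-1}=0), until the denominator exceeds 20:
  i=0: a_0=12, p_0 = 12*1 + 0 = 12, q_0 = 12*0 + 1 = 1.
  i=1: a_1=2, p_1 = 2*12 + 1 = 25, q_1 = 2*1 + 0 = 2.
  i=2: a_2=1, p_2 = 1*25 + 12 = 37, q_2 = 1*2 + 1 = 3.
  i=3: a_3=3, p_3 = 3*37 + 25 = 136, q_3 = 3*3 + 2 = 11.
  i=4: a_4=1, p_4 = 1*136 + 37 = 173, q_4 = 1*11 + 3 = 14.
  i=5: a_5=2, p_5 = 2*173 + 136 = 482, q_5 = 2*14 + 11 = 39.
q_5 = 39 > 20, so the last convergent with denominator <= 20 is p_4/q_4 = 173/14.
The closest fraction with denominator <= 20 is either p_4/q_4 or the intermediate fraction (k*p_4 + p_3)/(k*q_4 + q_3) with the largest k >= 1 whose denominator stays <= 20; these approach x as k grows, and every other convergent or intermediate fraction in range is farther away.
Largest k: floor((20 - q_3)/q_4) = floor((20 - 11)/14) = 0.
Since k = 0, no intermediate fraction beyond p_4/q_4 has denominator <= 20, so the convergent 173/14 is the closest (its error is |482*14 - 173*39|/(39*14) = 1/546).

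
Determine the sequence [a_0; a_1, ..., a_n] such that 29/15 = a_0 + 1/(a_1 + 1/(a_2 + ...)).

Run the Euclidean algorithm on 29 and 15; the successive quotients are the partial quotients a_0, a_1, ... (each step inverts the fractional part left over by the previous one):
  29 = 1*15 + 14, so a_0 = 1.
  15 = 1*14 + 1, so a_1 = 1.
  14 = 14*1 + 0, so a_2 = 14.
The remainder reaches 0 after 3 divisions, so the expansion has 3 partial quotients, read off in order.

[1; 1, 14]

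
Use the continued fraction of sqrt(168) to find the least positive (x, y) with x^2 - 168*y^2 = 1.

First expand sqrt(168) as a continued fraction. With x_i = (sqrt(168) + m_i)/d_i and (m_0, d_0) = (0, 1): a_0 = floor(sqrt(168)) = 12, since 12^2 = 144 <= 168 < 169 = 13^2.
Iterate m_{i+1} = d_i*a_i - m_i, d_{i+1} = (168 - m_{i+1}^2)/d_i, a_{i+1} = floor((a_0 + m_{i+1})/d_{i+1}):
  m_1 = 1*12 - 0 = 12, d_1 = (168 - 12^2)/1 = 24/1 = 24, a_1 = floor((12 + 12)/24) = 1.
  m_2 = 24*1 - 12 = 12, d_2 = (168 - 12^2)/24 = 24/24 = 1, a_2 = floor((12 + 12)/1) = 24.
  m_3 = 1*24 - 12 = 12, d_3 = (168 - 12^2)/1 = 24/1 = 24: (m_3, d_3) = (m_1, d_1) = (12, 24), so from here the quotients repeat a_1, a_2; the period length is 2.
So sqrt(168) = [12; (1, 24)] with period length k = 2.
k is even, so the fundamental solution of x^2 - 168y^2 = 1 is (p_{k-1}, q_{k-1}) = (p_1, q_1); compute convergents through index 1.
Convergents (p_i = a_i*p_{i-1} + p_{i-2}, q_i = a_i*q_{i-1} + q_{i-2} with p_{-2}=0, p_{-1}=1, q_{-2}=1, q_{-1}=0):
  i=0: a_0=12, p_0 = 12*1 + 0 = 12, q_0 = 12*0 + 1 = 1.
  i=1: a_1=1, p_1 = 1*12 + 1 = 13, q_1 = 1*1 + 0 = 1.
Check: 13^2 - 168*1^2 = 169 - 168 = 1, so (x, y) = (13, 1) solves the equation, and by the theorem it is the least positive solution.

(x, y) = (13, 1)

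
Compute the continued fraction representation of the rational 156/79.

[1; 1, 38, 2]

Run the Euclidean algorithm on 156 and 79; the successive quotients are the partial quotients a_0, a_1, ... (each step inverts the fractional part left over by the previous one):
  156 = 1*79 + 77, so a_0 = 1.
  79 = 1*77 + 2, so a_1 = 1.
  77 = 38*2 + 1, so a_2 = 38.
  2 = 2*1 + 0, so a_3 = 2.
The remainder reaches 0 after 4 divisions, so the expansion has 4 partial quotients, read off in order.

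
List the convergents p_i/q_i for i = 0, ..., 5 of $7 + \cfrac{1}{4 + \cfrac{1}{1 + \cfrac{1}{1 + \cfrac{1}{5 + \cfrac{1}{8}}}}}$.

7/1, 29/4, 36/5, 65/9, 361/50, 2953/409

Using the convergent recurrence p_i = a_i*p_{i-1} + p_{i-2}, q_i = a_i*q_{i-1} + q_{i-2} with p_{-2}=0, p_{-1}=1, q_{-2}=1, q_{-1}=0:
  i=0: a_0=7, p_0 = 7*1 + 0 = 7, q_0 = 7*0 + 1 = 1.
  i=1: a_1=4, p_1 = 4*7 + 1 = 29, q_1 = 4*1 + 0 = 4.
  i=2: a_2=1, p_2 = 1*29 + 7 = 36, q_2 = 1*4 + 1 = 5.
  i=3: a_3=1, p_3 = 1*36 + 29 = 65, q_3 = 1*5 + 4 = 9.
  i=4: a_4=5, p_4 = 5*65 + 36 = 361, q_4 = 5*9 + 5 = 50.
  i=5: a_5=8, p_5 = 8*361 + 65 = 2953, q_5 = 8*50 + 9 = 409.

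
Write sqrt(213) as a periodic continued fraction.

[14; (1, 1, 2, 6, 1, 8, 1, 6, 2, 1, 1, 28)]

Write x_i = (sqrt(213) + m_i)/d_i with (m_0, d_0) = (0, 1). a_0 = floor(sqrt(213)) = 14, since 14^2 = 196 <= 213 < 225 = 15^2.
Iterate m_{i+1} = d_i*a_i - m_i, d_{i+1} = (213 - m_{i+1}^2)/d_i, a_{i+1} = floor((a_0 + m_{i+1})/d_{i+1}):
  m_1 = 1*14 - 0 = 14, d_1 = (213 - 14^2)/1 = 17/1 = 17, a_1 = floor((14 + 14)/17) = 1.
  m_2 = 17*1 - 14 = 3, d_2 = (213 - 3^2)/17 = 204/17 = 12, a_2 = floor((14 + 3)/12) = 1.
  m_3 = 12*1 - 3 = 9, d_3 = (213 - 9^2)/12 = 132/12 = 11, a_3 = floor((14 + 9)/11) = 2.
  m_4 = 11*2 - 9 = 13, d_4 = (213 - 13^2)/11 = 44/11 = 4, a_4 = floor((14 + 13)/4) = 6.
  m_5 = 4*6 - 13 = 11, d_5 = (213 - 11^2)/4 = 92/4 = 23, a_5 = floor((14 + 11)/23) = 1.
  m_6 = 23*1 - 11 = 12, d_6 = (213 - 12^2)/23 = 69/23 = 3, a_6 = floor((14 + 12)/3) = 8.
  m_7 = 3*8 - 12 = 12, d_7 = (213 - 12^2)/3 = 69/3 = 23, a_7 = floor((14 + 12)/23) = 1.
  m_8 = 23*1 - 12 = 11, d_8 = (213 - 11^2)/23 = 92/23 = 4, a_8 = floor((14 + 11)/4) = 6.
  m_9 = 4*6 - 11 = 13, d_9 = (213 - 13^2)/4 = 44/4 = 11, a_9 = floor((14 + 13)/11) = 2.
  m_10 = 11*2 - 13 = 9, d_10 = (213 - 9^2)/11 = 132/11 = 12, a_10 = floor((14 + 9)/12) = 1.
  m_11 = 12*1 - 9 = 3, d_11 = (213 - 3^2)/12 = 204/12 = 17, a_11 = floor((14 + 3)/17) = 1.
  m_12 = 17*1 - 3 = 14, d_12 = (213 - 14^2)/17 = 17/17 = 1, a_12 = floor((14 + 14)/1) = 28.
  m_13 = 1*28 - 14 = 14, d_13 = (213 - 14^2)/1 = 17/1 = 17: (m_13, d_13) = (m_1, d_1) = (14, 17), so from here the quotients repeat a_1, ..., a_12; the period length is 12.
Hence the expansion of sqrt(213) is a_0 = 14 followed by the repeating block 1, 1, 2, 6, 1, 8, 1, 6, 2, 1, 1, 28 (period 12).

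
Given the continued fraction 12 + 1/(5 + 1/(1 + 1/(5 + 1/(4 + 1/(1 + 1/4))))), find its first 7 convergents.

Using the convergent recurrence p_i = a_i*p_{i-1} + p_{i-2}, q_i = a_i*q_{i-1} + q_{i-2} with p_{-2}=0, p_{-1}=1, q_{-2}=1, q_{-1}=0:
  i=0: a_0=12, p_0 = 12*1 + 0 = 12, q_0 = 12*0 + 1 = 1.
  i=1: a_1=5, p_1 = 5*12 + 1 = 61, q_1 = 5*1 + 0 = 5.
  i=2: a_2=1, p_2 = 1*61 + 12 = 73, q_2 = 1*5 + 1 = 6.
  i=3: a_3=5, p_3 = 5*73 + 61 = 426, q_3 = 5*6 + 5 = 35.
  i=4: a_4=4, p_4 = 4*426 + 73 = 1777, q_4 = 4*35 + 6 = 146.
  i=5: a_5=1, p_5 = 1*1777 + 426 = 2203, q_5 = 1*146 + 35 = 181.
  i=6: a_6=4, p_6 = 4*2203 + 1777 = 10589, q_6 = 4*181 + 146 = 870.

12/1, 61/5, 73/6, 426/35, 1777/146, 2203/181, 10589/870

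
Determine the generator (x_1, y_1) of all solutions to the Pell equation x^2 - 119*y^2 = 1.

First expand sqrt(119) as a continued fraction. With x_i = (sqrt(119) + m_i)/d_i and (m_0, d_0) = (0, 1): a_0 = floor(sqrt(119)) = 10, since 10^2 = 100 <= 119 < 121 = 11^2.
Iterate m_{i+1} = d_i*a_i - m_i, d_{i+1} = (119 - m_{i+1}^2)/d_i, a_{i+1} = floor((a_0 + m_{i+1})/d_{i+1}):
  m_1 = 1*10 - 0 = 10, d_1 = (119 - 10^2)/1 = 19/1 = 19, a_1 = floor((10 + 10)/19) = 1.
  m_2 = 19*1 - 10 = 9, d_2 = (119 - 9^2)/19 = 38/19 = 2, a_2 = floor((10 + 9)/2) = 9.
  m_3 = 2*9 - 9 = 9, d_3 = (119 - 9^2)/2 = 38/2 = 19, a_3 = floor((10 + 9)/19) = 1.
  m_4 = 19*1 - 9 = 10, d_4 = (119 - 10^2)/19 = 19/19 = 1, a_4 = floor((10 + 10)/1) = 20.
  m_5 = 1*20 - 10 = 10, d_5 = (119 - 10^2)/1 = 19/1 = 19: (m_5, d_5) = (m_1, d_1) = (10, 19), so from here the quotients repeat a_1, ..., a_4; the period length is 4.
So sqrt(119) = [10; (1, 9, 1, 20)] with period length k = 4.
k is even, so the fundamental solution of x^2 - 119y^2 = 1 is (p_{k-1}, q_{k-1}) = (p_3, q_3); compute convergents through index 3.
Convergents (p_i = a_i*p_{i-1} + p_{i-2}, q_i = a_i*q_{i-1} + q_{i-2} with p_{-2}=0, p_{-1}=1, q_{-2}=1, q_{-1}=0):
  i=0: a_0=10, p_0 = 10*1 + 0 = 10, q_0 = 10*0 + 1 = 1.
  i=1: a_1=1, p_1 = 1*10 + 1 = 11, q_1 = 1*1 + 0 = 1.
  i=2: a_2=9, p_2 = 9*11 + 10 = 109, q_2 = 9*1 + 1 = 10.
  i=3: a_3=1, p_3 = 1*109 + 11 = 120, q_3 = 1*10 + 1 = 11.
Check: 120^2 - 119*11^2 = 14400 - 14399 = 1, so (x, y) = (120, 11) solves the equation, and by the theorem it is the least positive solution.

(x, y) = (120, 11)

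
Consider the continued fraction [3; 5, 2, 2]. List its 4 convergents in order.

Using the convergent recurrence p_i = a_i*p_{i-1} + p_{i-2}, q_i = a_i*q_{i-1} + q_{i-2} with p_{-2}=0, p_{-1}=1, q_{-2}=1, q_{-1}=0:
  i=0: a_0=3, p_0 = 3*1 + 0 = 3, q_0 = 3*0 + 1 = 1.
  i=1: a_1=5, p_1 = 5*3 + 1 = 16, q_1 = 5*1 + 0 = 5.
  i=2: a_2=2, p_2 = 2*16 + 3 = 35, q_2 = 2*5 + 1 = 11.
  i=3: a_3=2, p_3 = 2*35 + 16 = 86, q_3 = 2*11 + 5 = 27.

3/1, 16/5, 35/11, 86/27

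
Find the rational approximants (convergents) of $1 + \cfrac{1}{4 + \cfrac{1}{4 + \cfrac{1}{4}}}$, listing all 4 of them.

1/1, 5/4, 21/17, 89/72

Using the convergent recurrence p_i = a_i*p_{i-1} + p_{i-2}, q_i = a_i*q_{i-1} + q_{i-2} with p_{-2}=0, p_{-1}=1, q_{-2}=1, q_{-1}=0:
  i=0: a_0=1, p_0 = 1*1 + 0 = 1, q_0 = 1*0 + 1 = 1.
  i=1: a_1=4, p_1 = 4*1 + 1 = 5, q_1 = 4*1 + 0 = 4.
  i=2: a_2=4, p_2 = 4*5 + 1 = 21, q_2 = 4*4 + 1 = 17.
  i=3: a_3=4, p_3 = 4*21 + 5 = 89, q_3 = 4*17 + 4 = 72.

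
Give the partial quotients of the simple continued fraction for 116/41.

[2; 1, 4, 1, 6]

Run the Euclidean algorithm on 116 and 41; the successive quotients are the partial quotients a_0, a_1, ... (each step inverts the fractional part left over by the previous one):
  116 = 2*41 + 34, so a_0 = 2.
  41 = 1*34 + 7, so a_1 = 1.
  34 = 4*7 + 6, so a_2 = 4.
  7 = 1*6 + 1, so a_3 = 1.
  6 = 6*1 + 0, so a_4 = 6.
The remainder reaches 0 after 5 divisions, so the expansion has 5 partial quotients, read off in order.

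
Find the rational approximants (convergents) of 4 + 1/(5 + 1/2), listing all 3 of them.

Using the convergent recurrence p_i = a_i*p_{i-1} + p_{i-2}, q_i = a_i*q_{i-1} + q_{i-2} with p_{-2}=0, p_{-1}=1, q_{-2}=1, q_{-1}=0:
  i=0: a_0=4, p_0 = 4*1 + 0 = 4, q_0 = 4*0 + 1 = 1.
  i=1: a_1=5, p_1 = 5*4 + 1 = 21, q_1 = 5*1 + 0 = 5.
  i=2: a_2=2, p_2 = 2*21 + 4 = 46, q_2 = 2*5 + 1 = 11.

4/1, 21/5, 46/11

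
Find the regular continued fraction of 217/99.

Run the Euclidean algorithm on 217 and 99; the successive quotients are the partial quotients a_0, a_1, ... (each step inverts the fractional part left over by the previous one):
  217 = 2*99 + 19, so a_0 = 2.
  99 = 5*19 + 4, so a_1 = 5.
  19 = 4*4 + 3, so a_2 = 4.
  4 = 1*3 + 1, so a_3 = 1.
  3 = 3*1 + 0, so a_4 = 3.
The remainder reaches 0 after 5 divisions, so the expansion has 5 partial quotients, read off in order.

[2; 5, 4, 1, 3]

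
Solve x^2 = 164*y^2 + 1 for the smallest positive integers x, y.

(x, y) = (2049, 160)

First expand sqrt(164) as a continued fraction. With x_i = (sqrt(164) + m_i)/d_i and (m_0, d_0) = (0, 1): a_0 = floor(sqrt(164)) = 12, since 12^2 = 144 <= 164 < 169 = 13^2.
Iterate m_{i+1} = d_i*a_i - m_i, d_{i+1} = (164 - m_{i+1}^2)/d_i, a_{i+1} = floor((a_0 + m_{i+1})/d_{i+1}):
  m_1 = 1*12 - 0 = 12, d_1 = (164 - 12^2)/1 = 20/1 = 20, a_1 = floor((12 + 12)/20) = 1.
  m_2 = 20*1 - 12 = 8, d_2 = (164 - 8^2)/20 = 100/20 = 5, a_2 = floor((12 + 8)/5) = 4.
  m_3 = 5*4 - 8 = 12, d_3 = (164 - 12^2)/5 = 20/5 = 4, a_3 = floor((12 + 12)/4) = 6.
  m_4 = 4*6 - 12 = 12, d_4 = (164 - 12^2)/4 = 20/4 = 5, a_4 = floor((12 + 12)/5) = 4.
  m_5 = 5*4 - 12 = 8, d_5 = (164 - 8^2)/5 = 100/5 = 20, a_5 = floor((12 + 8)/20) = 1.
  m_6 = 20*1 - 8 = 12, d_6 = (164 - 12^2)/20 = 20/20 = 1, a_6 = floor((12 + 12)/1) = 24.
  m_7 = 1*24 - 12 = 12, d_7 = (164 - 12^2)/1 = 20/1 = 20: (m_7, d_7) = (m_1, d_1) = (12, 20), so from here the quotients repeat a_1, ..., a_6; the period length is 6.
So sqrt(164) = [12; (1, 4, 6, 4, 1, 24)] with period length k = 6.
k is even, so the fundamental solution of x^2 - 164y^2 = 1 is (p_{k-1}, q_{k-1}) = (p_5, q_5); compute convergents through index 5.
Convergents (p_i = a_i*p_{i-1} + p_{i-2}, q_i = a_i*q_{i-1} + q_{i-2} with p_{-2}=0, p_{-1}=1, q_{-2}=1, q_{-1}=0):
  i=0: a_0=12, p_0 = 12*1 + 0 = 12, q_0 = 12*0 + 1 = 1.
  i=1: a_1=1, p_1 = 1*12 + 1 = 13, q_1 = 1*1 + 0 = 1.
  i=2: a_2=4, p_2 = 4*13 + 12 = 64, q_2 = 4*1 + 1 = 5.
  i=3: a_3=6, p_3 = 6*64 + 13 = 397, q_3 = 6*5 + 1 = 31.
  i=4: a_4=4, p_4 = 4*397 + 64 = 1652, q_4 = 4*31 + 5 = 129.
  i=5: a_5=1, p_5 = 1*1652 + 397 = 2049, q_5 = 1*129 + 31 = 160.
Check: 2049^2 - 164*160^2 = 4198401 - 4198400 = 1, so (x, y) = (2049, 160) solves the equation, and by the theorem it is the least positive solution.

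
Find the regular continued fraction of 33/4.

[8; 4]

Run the Euclidean algorithm on 33 and 4; the successive quotients are the partial quotients a_0, a_1, ... (each step inverts the fractional part left over by the previous one):
  33 = 8*4 + 1, so a_0 = 8.
  4 = 4*1 + 0, so a_1 = 4.
The remainder reaches 0 after 2 divisions, so the expansion has 2 partial quotients, read off in order.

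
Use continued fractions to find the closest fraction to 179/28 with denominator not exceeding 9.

32/5

Expand x = 179/28 as a continued fraction with the Euclidean algorithm:
  179 = 6*28 + 11, so a_0 = 6.
  28 = 2*11 + 6, so a_1 = 2.
  11 = 1*6 + 5, so a_2 = 1.
  6 = 1*5 + 1, so a_3 = 1.
  5 = 5*1 + 0, so a_4 = 5.
so x = [6; 2, 1, 1, 5].
Convergents (p_i = a_i*p_{i-1} + p_{i-2}, q_i = a_i*q_{i-1} + q_{i-2} with p_{-2}=0, p_{-1}=1, q_{-2}=1, q_{-1}=0), until the denominator exceeds 9:
  i=0: a_0=6, p_0 = 6*1 + 0 = 6, q_0 = 6*0 + 1 = 1.
  i=1: a_1=2, p_1 = 2*6 + 1 = 13, q_1 = 2*1 + 0 = 2.
  i=2: a_2=1, p_2 = 1*13 + 6 = 19, q_2 = 1*2 + 1 = 3.
  i=3: a_3=1, p_3 = 1*19 + 13 = 32, q_3 = 1*3 + 2 = 5.
  i=4: a_4=5, p_4 = 5*32 + 19 = 179, q_4 = 5*5 + 3 = 28.
q_4 = 28 > 9, so the last convergent with denominator <= 9 is p_3/q_3 = 32/5.
The closest fraction with denominator <= 9 is either p_3/q_3 or the intermediate fraction (k*p_3 + p_2)/(k*q_3 + q_2) with the largest k >= 1 whose denominator stays <= 9; these approach x as k grows, and every other convergent or intermediate fraction in range is farther away.
Largest k: floor((9 - q_2)/q_3) = floor((9 - 3)/5) = 1.
That gives (1*32 + 19)/(1*5 + 3) = 51/8.
Compare the errors: |x - 32/5| = |179*5 - 32*28|/(28*5) = 1/140, and |x - 51/8| = |179*8 - 51*28|/(28*8) = 4/224.
Cross-multiplying, 1*224 = 224 < 560 = 4*140, so 1/140 is smaller: the convergent 32/5 is closer to x than 51/8.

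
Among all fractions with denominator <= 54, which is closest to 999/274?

Expand x = 999/274 as a continued fraction with the Euclidean algorithm:
  999 = 3*274 + 177, so a_0 = 3.
  274 = 1*177 + 97, so a_1 = 1.
  177 = 1*97 + 80, so a_2 = 1.
  97 = 1*80 + 17, so a_3 = 1.
  80 = 4*17 + 12, so a_4 = 4.
  17 = 1*12 + 5, so a_5 = 1.
  12 = 2*5 + 2, so a_6 = 2.
  5 = 2*2 + 1, so a_7 = 2.
  2 = 2*1 + 0, so a_8 = 2.
so x = [3; 1, 1, 1, 4, 1, 2, 2, 2].
Convergents (p_i = a_i*p_{i-1} + p_{i-2}, q_i = a_i*q_{i-1} + q_{i-2} with p_{-2}=0, p_{-1}=1, q_{-2}=1, q_{-1}=0), until the denominator exceeds 54:
  i=0: a_0=3, p_0 = 3*1 + 0 = 3, q_0 = 3*0 + 1 = 1.
  i=1: a_1=1, p_1 = 1*3 + 1 = 4, q_1 = 1*1 + 0 = 1.
  i=2: a_2=1, p_2 = 1*4 + 3 = 7, q_2 = 1*1 + 1 = 2.
  i=3: a_3=1, p_3 = 1*7 + 4 = 11, q_3 = 1*2 + 1 = 3.
  i=4: a_4=4, p_4 = 4*11 + 7 = 51, q_4 = 4*3 + 2 = 14.
  i=5: a_5=1, p_5 = 1*51 + 11 = 62, q_5 = 1*14 + 3 = 17.
  i=6: a_6=2, p_6 = 2*62 + 51 = 175, q_6 = 2*17 + 14 = 48.
  i=7: a_7=2, p_7 = 2*175 + 62 = 412, q_7 = 2*48 + 17 = 113.
q_7 = 113 > 54, so the last convergent with denominator <= 54 is p_6/q_6 = 175/48.
The closest fraction with denominator <= 54 is either p_6/q_6 or the intermediate fraction (k*p_6 + p_5)/(k*q_6 + q_5) with the largest k >= 1 whose denominator stays <= 54; these approach x as k grows, and every other convergent or intermediate fraction in range is farther away.
Largest k: floor((54 - q_5)/q_6) = floor((54 - 17)/48) = 0.
Since k = 0, no intermediate fraction beyond p_6/q_6 has denominator <= 54, so the convergent 175/48 is the closest (its error is |999*48 - 175*274|/(274*48) = 2/13152).

175/48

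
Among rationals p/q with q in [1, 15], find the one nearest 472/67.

106/15

Expand x = 472/67 as a continued fraction with the Euclidean algorithm:
  472 = 7*67 + 3, so a_0 = 7.
  67 = 22*3 + 1, so a_1 = 22.
  3 = 3*1 + 0, so a_2 = 3.
so x = [7; 22, 3].
Convergents (p_i = a_i*p_{i-1} + p_{i-2}, q_i = a_i*q_{i-1} + q_{i-2} with p_{-2}=0, p_{-1}=1, q_{-2}=1, q_{-1}=0), until the denominator exceeds 15:
  i=0: a_0=7, p_0 = 7*1 + 0 = 7, q_0 = 7*0 + 1 = 1.
  i=1: a_1=22, p_1 = 22*7 + 1 = 155, q_1 = 22*1 + 0 = 22.
q_1 = 22 > 15, so the last convergent with denominator <= 15 is p_0/q_0 = 7/1.
The closest fraction with denominator <= 15 is either p_0/q_0 or the intermediate fraction (k*p_0 + p_{-1})/(k*q_0 + q_{-1}) with the largest k >= 1 whose denominator stays <= 15; these approach x as k grows, and every other convergent or intermediate fraction in range is farther away.
Largest k: floor((15 - q_{-1})/q_0) = floor((15 - 0)/1) = 15 (using the seeds p_{-1} = 1, q_{-1} = 0).
That gives (15*7 + 1)/(15*1 + 0) = 106/15.
Compare the errors: |x - 7/1| = |472*1 - 7*67|/(67*1) = 3/67, and |x - 106/15| = |472*15 - 106*67|/(67*15) = 22/1005.
Cross-multiplying, 22*67 = 1474 < 3015 = 3*1005, so 22/1005 is smaller: the intermediate fraction 106/15 is closer to x than 7/1.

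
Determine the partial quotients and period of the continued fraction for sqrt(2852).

[53; (2, 2, 9, 3, 4, 3, 9, 2, 2, 106)]

Write x_i = (sqrt(2852) + m_i)/d_i with (m_0, d_0) = (0, 1). a_0 = floor(sqrt(2852)) = 53, since 53^2 = 2809 <= 2852 < 2916 = 54^2.
Iterate m_{i+1} = d_i*a_i - m_i, d_{i+1} = (2852 - m_{i+1}^2)/d_i, a_{i+1} = floor((a_0 + m_{i+1})/d_{i+1}):
  m_1 = 1*53 - 0 = 53, d_1 = (2852 - 53^2)/1 = 43/1 = 43, a_1 = floor((53 + 53)/43) = 2.
  m_2 = 43*2 - 53 = 33, d_2 = (2852 - 33^2)/43 = 1763/43 = 41, a_2 = floor((53 + 33)/41) = 2.
  m_3 = 41*2 - 33 = 49, d_3 = (2852 - 49^2)/41 = 451/41 = 11, a_3 = floor((53 + 49)/11) = 9.
  m_4 = 11*9 - 49 = 50, d_4 = (2852 - 50^2)/11 = 352/11 = 32, a_4 = floor((53 + 50)/32) = 3.
  m_5 = 32*3 - 50 = 46, d_5 = (2852 - 46^2)/32 = 736/32 = 23, a_5 = floor((53 + 46)/23) = 4.
  m_6 = 23*4 - 46 = 46, d_6 = (2852 - 46^2)/23 = 736/23 = 32, a_6 = floor((53 + 46)/32) = 3.
  m_7 = 32*3 - 46 = 50, d_7 = (2852 - 50^2)/32 = 352/32 = 11, a_7 = floor((53 + 50)/11) = 9.
  m_8 = 11*9 - 50 = 49, d_8 = (2852 - 49^2)/11 = 451/11 = 41, a_8 = floor((53 + 49)/41) = 2.
  m_9 = 41*2 - 49 = 33, d_9 = (2852 - 33^2)/41 = 1763/41 = 43, a_9 = floor((53 + 33)/43) = 2.
  m_10 = 43*2 - 33 = 53, d_10 = (2852 - 53^2)/43 = 43/43 = 1, a_10 = floor((53 + 53)/1) = 106.
  m_11 = 1*106 - 53 = 53, d_11 = (2852 - 53^2)/1 = 43/1 = 43: (m_11, d_11) = (m_1, d_1) = (53, 43), so from here the quotients repeat a_1, ..., a_10; the period length is 10.
Hence the expansion of sqrt(2852) is a_0 = 53 followed by the repeating block 2, 2, 9, 3, 4, 3, 9, 2, 2, 106 (period 10).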